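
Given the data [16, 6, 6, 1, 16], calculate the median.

6

Step 1: Sort the data in ascending order: [1, 6, 6, 16, 16]
Step 2: The number of values is n = 5.
Step 3: Since n is odd, the median is the middle value at position 3: 6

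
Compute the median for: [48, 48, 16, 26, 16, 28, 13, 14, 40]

26

Step 1: Sort the data in ascending order: [13, 14, 16, 16, 26, 28, 40, 48, 48]
Step 2: The number of values is n = 9.
Step 3: Since n is odd, the median is the middle value at position 5: 26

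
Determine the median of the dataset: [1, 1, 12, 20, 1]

1

Step 1: Sort the data in ascending order: [1, 1, 1, 12, 20]
Step 2: The number of values is n = 5.
Step 3: Since n is odd, the median is the middle value at position 3: 1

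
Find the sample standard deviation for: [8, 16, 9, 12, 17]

4.0373

Step 1: Compute the mean: 12.4
Step 2: Sum of squared deviations from the mean: 65.2
Step 3: Sample variance = 65.2 / 4 = 16.3
Step 4: Standard deviation = sqrt(16.3) = 4.0373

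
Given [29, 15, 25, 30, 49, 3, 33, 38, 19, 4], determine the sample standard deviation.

14.5621

Step 1: Compute the mean: 24.5
Step 2: Sum of squared deviations from the mean: 1908.5
Step 3: Sample variance = 1908.5 / 9 = 212.0556
Step 4: Standard deviation = sqrt(212.0556) = 14.5621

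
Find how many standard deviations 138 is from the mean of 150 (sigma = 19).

-0.6316

Step 1: Recall the z-score formula: z = (x - mu) / sigma
Step 2: Substitute values: z = (138 - 150) / 19
Step 3: z = -12 / 19 = -0.6316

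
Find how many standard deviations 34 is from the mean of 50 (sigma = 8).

-2

Step 1: Recall the z-score formula: z = (x - mu) / sigma
Step 2: Substitute values: z = (34 - 50) / 8
Step 3: z = -16 / 8 = -2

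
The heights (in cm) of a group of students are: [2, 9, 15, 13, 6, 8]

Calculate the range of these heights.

13

Step 1: Identify the maximum value: max = 15
Step 2: Identify the minimum value: min = 2
Step 3: Range = max - min = 15 - 2 = 13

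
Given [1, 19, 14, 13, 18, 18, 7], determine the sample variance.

44.4762

Step 1: Compute the mean: (1 + 19 + 14 + 13 + 18 + 18 + 7) / 7 = 12.8571
Step 2: Compute squared deviations from the mean:
  (1 - 12.8571)^2 = 140.5918
  (19 - 12.8571)^2 = 37.7347
  (14 - 12.8571)^2 = 1.3061
  (13 - 12.8571)^2 = 0.0204
  (18 - 12.8571)^2 = 26.449
  (18 - 12.8571)^2 = 26.449
  (7 - 12.8571)^2 = 34.3061
Step 3: Sum of squared deviations = 266.8571
Step 4: Sample variance = 266.8571 / 6 = 44.4762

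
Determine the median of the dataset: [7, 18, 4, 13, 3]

7

Step 1: Sort the data in ascending order: [3, 4, 7, 13, 18]
Step 2: The number of values is n = 5.
Step 3: Since n is odd, the median is the middle value at position 3: 7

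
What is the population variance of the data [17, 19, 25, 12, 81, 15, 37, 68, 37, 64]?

560.05

Step 1: Compute the mean: (17 + 19 + 25 + 12 + 81 + 15 + 37 + 68 + 37 + 64) / 10 = 37.5
Step 2: Compute squared deviations from the mean:
  (17 - 37.5)^2 = 420.25
  (19 - 37.5)^2 = 342.25
  (25 - 37.5)^2 = 156.25
  (12 - 37.5)^2 = 650.25
  (81 - 37.5)^2 = 1892.25
  (15 - 37.5)^2 = 506.25
  (37 - 37.5)^2 = 0.25
  (68 - 37.5)^2 = 930.25
  (37 - 37.5)^2 = 0.25
  (64 - 37.5)^2 = 702.25
Step 3: Sum of squared deviations = 5600.5
Step 4: Population variance = 5600.5 / 10 = 560.05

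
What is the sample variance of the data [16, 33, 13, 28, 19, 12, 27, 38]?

93.0714

Step 1: Compute the mean: (16 + 33 + 13 + 28 + 19 + 12 + 27 + 38) / 8 = 23.25
Step 2: Compute squared deviations from the mean:
  (16 - 23.25)^2 = 52.5625
  (33 - 23.25)^2 = 95.0625
  (13 - 23.25)^2 = 105.0625
  (28 - 23.25)^2 = 22.5625
  (19 - 23.25)^2 = 18.0625
  (12 - 23.25)^2 = 126.5625
  (27 - 23.25)^2 = 14.0625
  (38 - 23.25)^2 = 217.5625
Step 3: Sum of squared deviations = 651.5
Step 4: Sample variance = 651.5 / 7 = 93.0714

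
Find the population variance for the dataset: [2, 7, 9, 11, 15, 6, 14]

18.1224

Step 1: Compute the mean: (2 + 7 + 9 + 11 + 15 + 6 + 14) / 7 = 9.1429
Step 2: Compute squared deviations from the mean:
  (2 - 9.1429)^2 = 51.0204
  (7 - 9.1429)^2 = 4.5918
  (9 - 9.1429)^2 = 0.0204
  (11 - 9.1429)^2 = 3.449
  (15 - 9.1429)^2 = 34.3061
  (6 - 9.1429)^2 = 9.8776
  (14 - 9.1429)^2 = 23.5918
Step 3: Sum of squared deviations = 126.8571
Step 4: Population variance = 126.8571 / 7 = 18.1224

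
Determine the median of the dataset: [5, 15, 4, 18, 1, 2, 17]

5

Step 1: Sort the data in ascending order: [1, 2, 4, 5, 15, 17, 18]
Step 2: The number of values is n = 7.
Step 3: Since n is odd, the median is the middle value at position 4: 5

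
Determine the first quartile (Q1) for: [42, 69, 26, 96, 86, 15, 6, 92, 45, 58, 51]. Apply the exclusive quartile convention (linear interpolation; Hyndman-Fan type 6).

26

Step 1: Sort the data: [6, 15, 26, 42, 45, 51, 58, 69, 86, 92, 96]
Step 2: n = 11
Step 3: Using the exclusive quartile method:
  Q1 = 26
  Q2 (median) = 51
  Q3 = 86
  IQR = Q3 - Q1 = 86 - 26 = 60
Step 4: Q1 = 26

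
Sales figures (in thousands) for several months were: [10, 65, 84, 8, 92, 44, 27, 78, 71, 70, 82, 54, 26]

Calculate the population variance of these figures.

771.4438

Step 1: Compute the mean: (10 + 65 + 84 + 8 + 92 + 44 + 27 + 78 + 71 + 70 + 82 + 54 + 26) / 13 = 54.6923
Step 2: Compute squared deviations from the mean:
  (10 - 54.6923)^2 = 1997.4024
  (65 - 54.6923)^2 = 106.2485
  (84 - 54.6923)^2 = 858.9408
  (8 - 54.6923)^2 = 2180.1716
  (92 - 54.6923)^2 = 1391.8639
  (44 - 54.6923)^2 = 114.3254
  (27 - 54.6923)^2 = 766.8639
  (78 - 54.6923)^2 = 543.2485
  (71 - 54.6923)^2 = 265.9408
  (70 - 54.6923)^2 = 234.3254
  (82 - 54.6923)^2 = 745.7101
  (54 - 54.6923)^2 = 0.4793
  (26 - 54.6923)^2 = 823.2485
Step 3: Sum of squared deviations = 10028.7692
Step 4: Population variance = 10028.7692 / 13 = 771.4438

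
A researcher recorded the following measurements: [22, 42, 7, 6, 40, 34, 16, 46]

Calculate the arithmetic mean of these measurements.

26.625

Step 1: Sum all values: 22 + 42 + 7 + 6 + 40 + 34 + 16 + 46 = 213
Step 2: Count the number of values: n = 8
Step 3: Mean = sum / n = 213 / 8 = 26.625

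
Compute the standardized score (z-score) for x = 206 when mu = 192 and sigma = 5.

2.8

Step 1: Recall the z-score formula: z = (x - mu) / sigma
Step 2: Substitute values: z = (206 - 192) / 5
Step 3: z = 14 / 5 = 2.8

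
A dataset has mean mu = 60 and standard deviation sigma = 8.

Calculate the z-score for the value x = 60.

0

Step 1: Recall the z-score formula: z = (x - mu) / sigma
Step 2: Substitute values: z = (60 - 60) / 8
Step 3: z = 0 / 8 = 0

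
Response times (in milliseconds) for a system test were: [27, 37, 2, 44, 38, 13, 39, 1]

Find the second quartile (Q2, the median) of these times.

32

Step 1: Sort the data: [1, 2, 13, 27, 37, 38, 39, 44]
Step 2: n = 8
Step 3: Q2 is the median. Since n is even, it is the average of the values at positions 4 and 5:
  Q2 = (27 + 37) / 2 = 32
Step 4: Q2 = 32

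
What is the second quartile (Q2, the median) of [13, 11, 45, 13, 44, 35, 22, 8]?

17.5

Step 1: Sort the data: [8, 11, 13, 13, 22, 35, 44, 45]
Step 2: n = 8
Step 3: Q2 is the median. Since n is even, it is the average of the values at positions 4 and 5:
  Q2 = (13 + 22) / 2 = 17.5
Step 4: Q2 = 17.5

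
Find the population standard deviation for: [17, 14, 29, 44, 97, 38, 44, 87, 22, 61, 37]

25.8786

Step 1: Compute the mean: 44.5455
Step 2: Sum of squared deviations from the mean: 7366.7273
Step 3: Population variance = 7366.7273 / 11 = 669.7025
Step 4: Standard deviation = sqrt(669.7025) = 25.8786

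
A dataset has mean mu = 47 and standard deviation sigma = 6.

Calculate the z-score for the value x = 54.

1.1667

Step 1: Recall the z-score formula: z = (x - mu) / sigma
Step 2: Substitute values: z = (54 - 47) / 6
Step 3: z = 7 / 6 = 1.1667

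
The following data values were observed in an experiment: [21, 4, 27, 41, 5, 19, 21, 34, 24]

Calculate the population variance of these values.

128.6173

Step 1: Compute the mean: (21 + 4 + 27 + 41 + 5 + 19 + 21 + 34 + 24) / 9 = 21.7778
Step 2: Compute squared deviations from the mean:
  (21 - 21.7778)^2 = 0.6049
  (4 - 21.7778)^2 = 316.0494
  (27 - 21.7778)^2 = 27.2716
  (41 - 21.7778)^2 = 369.4938
  (5 - 21.7778)^2 = 281.4938
  (19 - 21.7778)^2 = 7.716
  (21 - 21.7778)^2 = 0.6049
  (34 - 21.7778)^2 = 149.3827
  (24 - 21.7778)^2 = 4.9383
Step 3: Sum of squared deviations = 1157.5556
Step 4: Population variance = 1157.5556 / 9 = 128.6173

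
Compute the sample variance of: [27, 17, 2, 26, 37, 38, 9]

185.9048

Step 1: Compute the mean: (27 + 17 + 2 + 26 + 37 + 38 + 9) / 7 = 22.2857
Step 2: Compute squared deviations from the mean:
  (27 - 22.2857)^2 = 22.2245
  (17 - 22.2857)^2 = 27.9388
  (2 - 22.2857)^2 = 411.5102
  (26 - 22.2857)^2 = 13.7959
  (37 - 22.2857)^2 = 216.5102
  (38 - 22.2857)^2 = 246.9388
  (9 - 22.2857)^2 = 176.5102
Step 3: Sum of squared deviations = 1115.4286
Step 4: Sample variance = 1115.4286 / 6 = 185.9048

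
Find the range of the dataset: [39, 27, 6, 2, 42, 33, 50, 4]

48

Step 1: Identify the maximum value: max = 50
Step 2: Identify the minimum value: min = 2
Step 3: Range = max - min = 50 - 2 = 48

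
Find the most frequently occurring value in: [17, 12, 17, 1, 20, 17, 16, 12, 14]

17

Step 1: Count the frequency of each value:
  1: appears 1 time(s)
  12: appears 2 time(s)
  14: appears 1 time(s)
  16: appears 1 time(s)
  17: appears 3 time(s)
  20: appears 1 time(s)
Step 2: The value 17 appears most frequently (3 times).
Step 3: Mode = 17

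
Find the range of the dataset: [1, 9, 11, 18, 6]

17

Step 1: Identify the maximum value: max = 18
Step 2: Identify the minimum value: min = 1
Step 3: Range = max - min = 18 - 1 = 17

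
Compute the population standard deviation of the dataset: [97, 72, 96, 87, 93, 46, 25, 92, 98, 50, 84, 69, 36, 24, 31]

27.4704

Step 1: Compute the mean: 66.6667
Step 2: Sum of squared deviations from the mean: 11319.3333
Step 3: Population variance = 11319.3333 / 15 = 754.6222
Step 4: Standard deviation = sqrt(754.6222) = 27.4704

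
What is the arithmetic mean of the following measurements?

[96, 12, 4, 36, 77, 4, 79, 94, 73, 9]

48.4

Step 1: Sum all values: 96 + 12 + 4 + 36 + 77 + 4 + 79 + 94 + 73 + 9 = 484
Step 2: Count the number of values: n = 10
Step 3: Mean = sum / n = 484 / 10 = 48.4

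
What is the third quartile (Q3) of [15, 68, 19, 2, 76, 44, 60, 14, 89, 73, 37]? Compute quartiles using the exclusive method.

73

Step 1: Sort the data: [2, 14, 15, 19, 37, 44, 60, 68, 73, 76, 89]
Step 2: n = 11
Step 3: Using the exclusive quartile method:
  Q1 = 15
  Q2 (median) = 44
  Q3 = 73
  IQR = Q3 - Q1 = 73 - 15 = 58
Step 4: Q3 = 73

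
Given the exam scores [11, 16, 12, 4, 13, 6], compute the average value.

10.3333

Step 1: Sum all values: 11 + 16 + 12 + 4 + 13 + 6 = 62
Step 2: Count the number of values: n = 6
Step 3: Mean = sum / n = 62 / 6 = 10.3333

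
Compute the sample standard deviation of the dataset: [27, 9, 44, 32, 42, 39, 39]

12.1577

Step 1: Compute the mean: 33.1429
Step 2: Sum of squared deviations from the mean: 886.8571
Step 3: Sample variance = 886.8571 / 6 = 147.8095
Step 4: Standard deviation = sqrt(147.8095) = 12.1577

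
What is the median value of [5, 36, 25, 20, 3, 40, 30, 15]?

22.5

Step 1: Sort the data in ascending order: [3, 5, 15, 20, 25, 30, 36, 40]
Step 2: The number of values is n = 8.
Step 3: Since n is even, the median is the average of positions 4 and 5:
  Median = (20 + 25) / 2 = 22.5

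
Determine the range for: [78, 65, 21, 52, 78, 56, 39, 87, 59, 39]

66

Step 1: Identify the maximum value: max = 87
Step 2: Identify the minimum value: min = 21
Step 3: Range = max - min = 87 - 21 = 66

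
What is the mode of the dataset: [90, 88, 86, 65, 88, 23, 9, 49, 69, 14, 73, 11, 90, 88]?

88

Step 1: Count the frequency of each value:
  9: appears 1 time(s)
  11: appears 1 time(s)
  14: appears 1 time(s)
  23: appears 1 time(s)
  49: appears 1 time(s)
  65: appears 1 time(s)
  69: appears 1 time(s)
  73: appears 1 time(s)
  86: appears 1 time(s)
  88: appears 3 time(s)
  90: appears 2 time(s)
Step 2: The value 88 appears most frequently (3 times).
Step 3: Mode = 88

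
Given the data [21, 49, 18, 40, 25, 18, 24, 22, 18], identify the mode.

18

Step 1: Count the frequency of each value:
  18: appears 3 time(s)
  21: appears 1 time(s)
  22: appears 1 time(s)
  24: appears 1 time(s)
  25: appears 1 time(s)
  40: appears 1 time(s)
  49: appears 1 time(s)
Step 2: The value 18 appears most frequently (3 times).
Step 3: Mode = 18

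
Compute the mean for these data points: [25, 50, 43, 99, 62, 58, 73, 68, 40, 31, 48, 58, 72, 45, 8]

52

Step 1: Sum all values: 25 + 50 + 43 + 99 + 62 + 58 + 73 + 68 + 40 + 31 + 48 + 58 + 72 + 45 + 8 = 780
Step 2: Count the number of values: n = 15
Step 3: Mean = sum / n = 780 / 15 = 52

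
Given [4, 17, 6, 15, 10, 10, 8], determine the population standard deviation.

4.3095

Step 1: Compute the mean: 10
Step 2: Sum of squared deviations from the mean: 130
Step 3: Population variance = 130 / 7 = 18.5714
Step 4: Standard deviation = sqrt(18.5714) = 4.3095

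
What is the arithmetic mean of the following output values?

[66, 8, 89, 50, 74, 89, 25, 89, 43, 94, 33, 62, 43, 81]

60.4286

Step 1: Sum all values: 66 + 8 + 89 + 50 + 74 + 89 + 25 + 89 + 43 + 94 + 33 + 62 + 43 + 81 = 846
Step 2: Count the number of values: n = 14
Step 3: Mean = sum / n = 846 / 14 = 60.4286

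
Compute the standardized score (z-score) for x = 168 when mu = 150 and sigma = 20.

0.9

Step 1: Recall the z-score formula: z = (x - mu) / sigma
Step 2: Substitute values: z = (168 - 150) / 20
Step 3: z = 18 / 20 = 0.9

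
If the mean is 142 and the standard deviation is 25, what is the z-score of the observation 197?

2.2

Step 1: Recall the z-score formula: z = (x - mu) / sigma
Step 2: Substitute values: z = (197 - 142) / 25
Step 3: z = 55 / 25 = 2.2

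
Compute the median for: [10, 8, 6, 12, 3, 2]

7

Step 1: Sort the data in ascending order: [2, 3, 6, 8, 10, 12]
Step 2: The number of values is n = 6.
Step 3: Since n is even, the median is the average of positions 3 and 4:
  Median = (6 + 8) / 2 = 7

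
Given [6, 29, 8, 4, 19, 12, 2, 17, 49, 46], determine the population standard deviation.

16.0798

Step 1: Compute the mean: 19.2
Step 2: Sum of squared deviations from the mean: 2585.6
Step 3: Population variance = 2585.6 / 10 = 258.56
Step 4: Standard deviation = sqrt(258.56) = 16.0798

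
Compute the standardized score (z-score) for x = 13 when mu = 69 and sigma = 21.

-2.6667

Step 1: Recall the z-score formula: z = (x - mu) / sigma
Step 2: Substitute values: z = (13 - 69) / 21
Step 3: z = -56 / 21 = -2.6667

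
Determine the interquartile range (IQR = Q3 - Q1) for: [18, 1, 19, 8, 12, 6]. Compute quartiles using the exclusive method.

13.5

Step 1: Sort the data: [1, 6, 8, 12, 18, 19]
Step 2: n = 6
Step 3: Using the exclusive quartile method:
  Q1 = 4.75
  Q2 (median) = 10
  Q3 = 18.25
  IQR = Q3 - Q1 = 18.25 - 4.75 = 13.5
Step 4: IQR = 13.5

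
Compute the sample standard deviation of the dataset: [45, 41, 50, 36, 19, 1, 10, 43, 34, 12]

17.1429

Step 1: Compute the mean: 29.1
Step 2: Sum of squared deviations from the mean: 2644.9
Step 3: Sample variance = 2644.9 / 9 = 293.8778
Step 4: Standard deviation = sqrt(293.8778) = 17.1429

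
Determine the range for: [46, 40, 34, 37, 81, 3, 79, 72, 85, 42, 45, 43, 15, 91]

88

Step 1: Identify the maximum value: max = 91
Step 2: Identify the minimum value: min = 3
Step 3: Range = max - min = 91 - 3 = 88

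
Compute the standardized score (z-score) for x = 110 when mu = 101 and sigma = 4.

2.25

Step 1: Recall the z-score formula: z = (x - mu) / sigma
Step 2: Substitute values: z = (110 - 101) / 4
Step 3: z = 9 / 4 = 2.25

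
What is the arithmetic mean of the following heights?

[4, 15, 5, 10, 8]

8.4

Step 1: Sum all values: 4 + 15 + 5 + 10 + 8 = 42
Step 2: Count the number of values: n = 5
Step 3: Mean = sum / n = 42 / 5 = 8.4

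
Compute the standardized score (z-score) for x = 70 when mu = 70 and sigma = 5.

0

Step 1: Recall the z-score formula: z = (x - mu) / sigma
Step 2: Substitute values: z = (70 - 70) / 5
Step 3: z = 0 / 5 = 0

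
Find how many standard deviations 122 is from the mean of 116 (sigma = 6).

1

Step 1: Recall the z-score formula: z = (x - mu) / sigma
Step 2: Substitute values: z = (122 - 116) / 6
Step 3: z = 6 / 6 = 1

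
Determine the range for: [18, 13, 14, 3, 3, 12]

15

Step 1: Identify the maximum value: max = 18
Step 2: Identify the minimum value: min = 3
Step 3: Range = max - min = 18 - 3 = 15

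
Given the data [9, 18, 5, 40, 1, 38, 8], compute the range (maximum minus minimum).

39

Step 1: Identify the maximum value: max = 40
Step 2: Identify the minimum value: min = 1
Step 3: Range = max - min = 40 - 1 = 39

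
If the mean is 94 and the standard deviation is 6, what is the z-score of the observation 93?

-0.1667

Step 1: Recall the z-score formula: z = (x - mu) / sigma
Step 2: Substitute values: z = (93 - 94) / 6
Step 3: z = -1 / 6 = -0.1667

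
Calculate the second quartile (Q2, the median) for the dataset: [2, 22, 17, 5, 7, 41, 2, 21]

12

Step 1: Sort the data: [2, 2, 5, 7, 17, 21, 22, 41]
Step 2: n = 8
Step 3: Q2 is the median. Since n is even, it is the average of the values at positions 4 and 5:
  Q2 = (7 + 17) / 2 = 12
Step 4: Q2 = 12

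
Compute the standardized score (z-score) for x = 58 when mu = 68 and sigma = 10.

-1

Step 1: Recall the z-score formula: z = (x - mu) / sigma
Step 2: Substitute values: z = (58 - 68) / 10
Step 3: z = -10 / 10 = -1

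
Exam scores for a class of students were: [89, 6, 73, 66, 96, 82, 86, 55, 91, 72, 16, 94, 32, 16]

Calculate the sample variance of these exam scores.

1021.3407

Step 1: Compute the mean: (89 + 6 + 73 + 66 + 96 + 82 + 86 + 55 + 91 + 72 + 16 + 94 + 32 + 16) / 14 = 62.4286
Step 2: Compute squared deviations from the mean:
  (89 - 62.4286)^2 = 706.0408
  (6 - 62.4286)^2 = 3184.1837
  (73 - 62.4286)^2 = 111.7551
  (66 - 62.4286)^2 = 12.7551
  (96 - 62.4286)^2 = 1127.0408
  (82 - 62.4286)^2 = 383.0408
  (86 - 62.4286)^2 = 555.6122
  (55 - 62.4286)^2 = 55.1837
  (91 - 62.4286)^2 = 816.3265
  (72 - 62.4286)^2 = 91.6122
  (16 - 62.4286)^2 = 2155.6122
  (94 - 62.4286)^2 = 996.7551
  (32 - 62.4286)^2 = 925.898
  (16 - 62.4286)^2 = 2155.6122
Step 3: Sum of squared deviations = 13277.4286
Step 4: Sample variance = 13277.4286 / 13 = 1021.3407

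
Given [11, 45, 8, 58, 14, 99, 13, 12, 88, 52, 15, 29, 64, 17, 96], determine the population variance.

1019.3067

Step 1: Compute the mean: (11 + 45 + 8 + 58 + 14 + 99 + 13 + 12 + 88 + 52 + 15 + 29 + 64 + 17 + 96) / 15 = 41.4
Step 2: Compute squared deviations from the mean:
  (11 - 41.4)^2 = 924.16
  (45 - 41.4)^2 = 12.96
  (8 - 41.4)^2 = 1115.56
  (58 - 41.4)^2 = 275.56
  (14 - 41.4)^2 = 750.76
  (99 - 41.4)^2 = 3317.76
  (13 - 41.4)^2 = 806.56
  (12 - 41.4)^2 = 864.36
  (88 - 41.4)^2 = 2171.56
  (52 - 41.4)^2 = 112.36
  (15 - 41.4)^2 = 696.96
  (29 - 41.4)^2 = 153.76
  (64 - 41.4)^2 = 510.76
  (17 - 41.4)^2 = 595.36
  (96 - 41.4)^2 = 2981.16
Step 3: Sum of squared deviations = 15289.6
Step 4: Population variance = 15289.6 / 15 = 1019.3067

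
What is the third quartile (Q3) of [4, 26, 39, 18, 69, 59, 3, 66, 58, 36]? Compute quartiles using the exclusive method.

60.75

Step 1: Sort the data: [3, 4, 18, 26, 36, 39, 58, 59, 66, 69]
Step 2: n = 10
Step 3: Using the exclusive quartile method:
  Q1 = 14.5
  Q2 (median) = 37.5
  Q3 = 60.75
  IQR = Q3 - Q1 = 60.75 - 14.5 = 46.25
Step 4: Q3 = 60.75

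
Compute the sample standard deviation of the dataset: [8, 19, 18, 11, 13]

4.6583

Step 1: Compute the mean: 13.8
Step 2: Sum of squared deviations from the mean: 86.8
Step 3: Sample variance = 86.8 / 4 = 21.7
Step 4: Standard deviation = sqrt(21.7) = 4.6583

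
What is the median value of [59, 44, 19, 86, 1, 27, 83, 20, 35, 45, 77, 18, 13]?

35

Step 1: Sort the data in ascending order: [1, 13, 18, 19, 20, 27, 35, 44, 45, 59, 77, 83, 86]
Step 2: The number of values is n = 13.
Step 3: Since n is odd, the median is the middle value at position 7: 35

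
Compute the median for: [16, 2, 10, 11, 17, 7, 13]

11

Step 1: Sort the data in ascending order: [2, 7, 10, 11, 13, 16, 17]
Step 2: The number of values is n = 7.
Step 3: Since n is odd, the median is the middle value at position 4: 11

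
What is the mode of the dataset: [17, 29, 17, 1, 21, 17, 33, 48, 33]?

17

Step 1: Count the frequency of each value:
  1: appears 1 time(s)
  17: appears 3 time(s)
  21: appears 1 time(s)
  29: appears 1 time(s)
  33: appears 2 time(s)
  48: appears 1 time(s)
Step 2: The value 17 appears most frequently (3 times).
Step 3: Mode = 17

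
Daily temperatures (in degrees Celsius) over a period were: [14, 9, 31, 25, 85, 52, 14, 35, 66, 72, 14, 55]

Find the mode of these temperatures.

14

Step 1: Count the frequency of each value:
  9: appears 1 time(s)
  14: appears 3 time(s)
  25: appears 1 time(s)
  31: appears 1 time(s)
  35: appears 1 time(s)
  52: appears 1 time(s)
  55: appears 1 time(s)
  66: appears 1 time(s)
  72: appears 1 time(s)
  85: appears 1 time(s)
Step 2: The value 14 appears most frequently (3 times).
Step 3: Mode = 14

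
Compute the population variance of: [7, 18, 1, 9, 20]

50

Step 1: Compute the mean: (7 + 18 + 1 + 9 + 20) / 5 = 11
Step 2: Compute squared deviations from the mean:
  (7 - 11)^2 = 16
  (18 - 11)^2 = 49
  (1 - 11)^2 = 100
  (9 - 11)^2 = 4
  (20 - 11)^2 = 81
Step 3: Sum of squared deviations = 250
Step 4: Population variance = 250 / 5 = 50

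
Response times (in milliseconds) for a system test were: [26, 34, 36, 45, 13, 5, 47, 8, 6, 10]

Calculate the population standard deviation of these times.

15.7035

Step 1: Compute the mean: 23
Step 2: Sum of squared deviations from the mean: 2466
Step 3: Population variance = 2466 / 10 = 246.6
Step 4: Standard deviation = sqrt(246.6) = 15.7035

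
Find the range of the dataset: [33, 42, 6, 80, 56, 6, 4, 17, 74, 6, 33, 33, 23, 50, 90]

86

Step 1: Identify the maximum value: max = 90
Step 2: Identify the minimum value: min = 4
Step 3: Range = max - min = 90 - 4 = 86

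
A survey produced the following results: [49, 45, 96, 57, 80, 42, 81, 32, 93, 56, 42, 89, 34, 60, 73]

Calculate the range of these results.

64

Step 1: Identify the maximum value: max = 96
Step 2: Identify the minimum value: min = 32
Step 3: Range = max - min = 96 - 32 = 64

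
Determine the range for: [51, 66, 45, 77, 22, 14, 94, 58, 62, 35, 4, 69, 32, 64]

90

Step 1: Identify the maximum value: max = 94
Step 2: Identify the minimum value: min = 4
Step 3: Range = max - min = 94 - 4 = 90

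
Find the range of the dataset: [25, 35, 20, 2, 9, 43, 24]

41

Step 1: Identify the maximum value: max = 43
Step 2: Identify the minimum value: min = 2
Step 3: Range = max - min = 43 - 2 = 41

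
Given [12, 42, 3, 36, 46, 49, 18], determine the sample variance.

331.9524

Step 1: Compute the mean: (12 + 42 + 3 + 36 + 46 + 49 + 18) / 7 = 29.4286
Step 2: Compute squared deviations from the mean:
  (12 - 29.4286)^2 = 303.7551
  (42 - 29.4286)^2 = 158.0408
  (3 - 29.4286)^2 = 698.4694
  (36 - 29.4286)^2 = 43.1837
  (46 - 29.4286)^2 = 274.6122
  (49 - 29.4286)^2 = 383.0408
  (18 - 29.4286)^2 = 130.6122
Step 3: Sum of squared deviations = 1991.7143
Step 4: Sample variance = 1991.7143 / 6 = 331.9524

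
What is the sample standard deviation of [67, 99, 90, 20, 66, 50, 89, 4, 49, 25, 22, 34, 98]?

32.5931

Step 1: Compute the mean: 54.8462
Step 2: Sum of squared deviations from the mean: 12747.6923
Step 3: Sample variance = 12747.6923 / 12 = 1062.3077
Step 4: Standard deviation = sqrt(1062.3077) = 32.5931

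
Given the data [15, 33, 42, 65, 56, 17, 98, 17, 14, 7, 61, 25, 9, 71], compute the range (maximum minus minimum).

91

Step 1: Identify the maximum value: max = 98
Step 2: Identify the minimum value: min = 7
Step 3: Range = max - min = 98 - 7 = 91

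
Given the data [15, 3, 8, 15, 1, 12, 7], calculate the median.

8

Step 1: Sort the data in ascending order: [1, 3, 7, 8, 12, 15, 15]
Step 2: The number of values is n = 7.
Step 3: Since n is odd, the median is the middle value at position 4: 8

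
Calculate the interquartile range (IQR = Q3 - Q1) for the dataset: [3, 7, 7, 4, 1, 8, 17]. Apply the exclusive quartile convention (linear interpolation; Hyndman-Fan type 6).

5

Step 1: Sort the data: [1, 3, 4, 7, 7, 8, 17]
Step 2: n = 7
Step 3: Using the exclusive quartile method:
  Q1 = 3
  Q2 (median) = 7
  Q3 = 8
  IQR = Q3 - Q1 = 8 - 3 = 5
Step 4: IQR = 5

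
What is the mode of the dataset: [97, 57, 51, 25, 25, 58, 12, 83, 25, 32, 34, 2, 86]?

25

Step 1: Count the frequency of each value:
  2: appears 1 time(s)
  12: appears 1 time(s)
  25: appears 3 time(s)
  32: appears 1 time(s)
  34: appears 1 time(s)
  51: appears 1 time(s)
  57: appears 1 time(s)
  58: appears 1 time(s)
  83: appears 1 time(s)
  86: appears 1 time(s)
  97: appears 1 time(s)
Step 2: The value 25 appears most frequently (3 times).
Step 3: Mode = 25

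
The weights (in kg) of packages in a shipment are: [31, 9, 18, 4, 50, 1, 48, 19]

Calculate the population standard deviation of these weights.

17.6706

Step 1: Compute the mean: 22.5
Step 2: Sum of squared deviations from the mean: 2498
Step 3: Population variance = 2498 / 8 = 312.25
Step 4: Standard deviation = sqrt(312.25) = 17.6706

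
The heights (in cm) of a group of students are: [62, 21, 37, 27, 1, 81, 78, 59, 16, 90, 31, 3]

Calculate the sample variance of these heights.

954.5152

Step 1: Compute the mean: (62 + 21 + 37 + 27 + 1 + 81 + 78 + 59 + 16 + 90 + 31 + 3) / 12 = 42.1667
Step 2: Compute squared deviations from the mean:
  (62 - 42.1667)^2 = 393.3611
  (21 - 42.1667)^2 = 448.0278
  (37 - 42.1667)^2 = 26.6944
  (27 - 42.1667)^2 = 230.0278
  (1 - 42.1667)^2 = 1694.6944
  (81 - 42.1667)^2 = 1508.0278
  (78 - 42.1667)^2 = 1284.0278
  (59 - 42.1667)^2 = 283.3611
  (16 - 42.1667)^2 = 684.6944
  (90 - 42.1667)^2 = 2288.0278
  (31 - 42.1667)^2 = 124.6944
  (3 - 42.1667)^2 = 1534.0278
Step 3: Sum of squared deviations = 10499.6667
Step 4: Sample variance = 10499.6667 / 11 = 954.5152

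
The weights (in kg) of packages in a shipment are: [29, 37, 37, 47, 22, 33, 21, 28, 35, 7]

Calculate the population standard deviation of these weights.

10.4805

Step 1: Compute the mean: 29.6
Step 2: Sum of squared deviations from the mean: 1098.4
Step 3: Population variance = 1098.4 / 10 = 109.84
Step 4: Standard deviation = sqrt(109.84) = 10.4805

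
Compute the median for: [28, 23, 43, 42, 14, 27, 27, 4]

27

Step 1: Sort the data in ascending order: [4, 14, 23, 27, 27, 28, 42, 43]
Step 2: The number of values is n = 8.
Step 3: Since n is even, the median is the average of positions 4 and 5:
  Median = (27 + 27) / 2 = 27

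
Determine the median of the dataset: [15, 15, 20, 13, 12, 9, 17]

15

Step 1: Sort the data in ascending order: [9, 12, 13, 15, 15, 17, 20]
Step 2: The number of values is n = 7.
Step 3: Since n is odd, the median is the middle value at position 4: 15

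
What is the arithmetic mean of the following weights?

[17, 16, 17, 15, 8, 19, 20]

16

Step 1: Sum all values: 17 + 16 + 17 + 15 + 8 + 19 + 20 = 112
Step 2: Count the number of values: n = 7
Step 3: Mean = sum / n = 112 / 7 = 16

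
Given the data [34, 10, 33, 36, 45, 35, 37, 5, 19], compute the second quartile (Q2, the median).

34

Step 1: Sort the data: [5, 10, 19, 33, 34, 35, 36, 37, 45]
Step 2: n = 9
Step 3: Q2 is the median. Since n is odd, it is the middle value at position 5: 34
Step 4: Q2 = 34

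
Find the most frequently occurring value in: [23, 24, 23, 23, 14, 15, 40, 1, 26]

23

Step 1: Count the frequency of each value:
  1: appears 1 time(s)
  14: appears 1 time(s)
  15: appears 1 time(s)
  23: appears 3 time(s)
  24: appears 1 time(s)
  26: appears 1 time(s)
  40: appears 1 time(s)
Step 2: The value 23 appears most frequently (3 times).
Step 3: Mode = 23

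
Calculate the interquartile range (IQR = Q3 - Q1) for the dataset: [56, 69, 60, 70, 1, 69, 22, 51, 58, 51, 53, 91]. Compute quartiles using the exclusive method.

18

Step 1: Sort the data: [1, 22, 51, 51, 53, 56, 58, 60, 69, 69, 70, 91]
Step 2: n = 12
Step 3: Using the exclusive quartile method:
  Q1 = 51
  Q2 (median) = 57
  Q3 = 69
  IQR = Q3 - Q1 = 69 - 51 = 18
Step 4: IQR = 18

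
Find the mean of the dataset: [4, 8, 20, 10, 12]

10.8

Step 1: Sum all values: 4 + 8 + 20 + 10 + 12 = 54
Step 2: Count the number of values: n = 5
Step 3: Mean = sum / n = 54 / 5 = 10.8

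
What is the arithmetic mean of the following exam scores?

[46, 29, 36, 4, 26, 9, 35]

26.4286

Step 1: Sum all values: 46 + 29 + 36 + 4 + 26 + 9 + 35 = 185
Step 2: Count the number of values: n = 7
Step 3: Mean = sum / n = 185 / 7 = 26.4286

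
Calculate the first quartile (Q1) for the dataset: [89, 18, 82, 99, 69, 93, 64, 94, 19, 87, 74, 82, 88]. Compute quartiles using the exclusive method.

66.5

Step 1: Sort the data: [18, 19, 64, 69, 74, 82, 82, 87, 88, 89, 93, 94, 99]
Step 2: n = 13
Step 3: Using the exclusive quartile method:
  Q1 = 66.5
  Q2 (median) = 82
  Q3 = 91
  IQR = Q3 - Q1 = 91 - 66.5 = 24.5
Step 4: Q1 = 66.5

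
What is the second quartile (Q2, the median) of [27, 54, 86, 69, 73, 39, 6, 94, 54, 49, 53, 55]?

54

Step 1: Sort the data: [6, 27, 39, 49, 53, 54, 54, 55, 69, 73, 86, 94]
Step 2: n = 12
Step 3: Q2 is the median. Since n is even, it is the average of the values at positions 6 and 7:
  Q2 = (54 + 54) / 2 = 54
Step 4: Q2 = 54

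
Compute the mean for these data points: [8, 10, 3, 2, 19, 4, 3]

7

Step 1: Sum all values: 8 + 10 + 3 + 2 + 19 + 4 + 3 = 49
Step 2: Count the number of values: n = 7
Step 3: Mean = sum / n = 49 / 7 = 7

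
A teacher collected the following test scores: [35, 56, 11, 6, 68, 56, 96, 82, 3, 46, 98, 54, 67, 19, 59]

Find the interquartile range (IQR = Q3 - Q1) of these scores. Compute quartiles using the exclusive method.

49

Step 1: Sort the data: [3, 6, 11, 19, 35, 46, 54, 56, 56, 59, 67, 68, 82, 96, 98]
Step 2: n = 15
Step 3: Using the exclusive quartile method:
  Q1 = 19
  Q2 (median) = 56
  Q3 = 68
  IQR = Q3 - Q1 = 68 - 19 = 49
Step 4: IQR = 49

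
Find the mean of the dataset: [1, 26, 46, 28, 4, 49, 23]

25.2857

Step 1: Sum all values: 1 + 26 + 46 + 28 + 4 + 49 + 23 = 177
Step 2: Count the number of values: n = 7
Step 3: Mean = sum / n = 177 / 7 = 25.2857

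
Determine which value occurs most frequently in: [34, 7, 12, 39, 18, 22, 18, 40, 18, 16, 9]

18

Step 1: Count the frequency of each value:
  7: appears 1 time(s)
  9: appears 1 time(s)
  12: appears 1 time(s)
  16: appears 1 time(s)
  18: appears 3 time(s)
  22: appears 1 time(s)
  34: appears 1 time(s)
  39: appears 1 time(s)
  40: appears 1 time(s)
Step 2: The value 18 appears most frequently (3 times).
Step 3: Mode = 18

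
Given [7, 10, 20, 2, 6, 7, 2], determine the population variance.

32.2041

Step 1: Compute the mean: (7 + 10 + 20 + 2 + 6 + 7 + 2) / 7 = 7.7143
Step 2: Compute squared deviations from the mean:
  (7 - 7.7143)^2 = 0.5102
  (10 - 7.7143)^2 = 5.2245
  (20 - 7.7143)^2 = 150.9388
  (2 - 7.7143)^2 = 32.6531
  (6 - 7.7143)^2 = 2.9388
  (7 - 7.7143)^2 = 0.5102
  (2 - 7.7143)^2 = 32.6531
Step 3: Sum of squared deviations = 225.4286
Step 4: Population variance = 225.4286 / 7 = 32.2041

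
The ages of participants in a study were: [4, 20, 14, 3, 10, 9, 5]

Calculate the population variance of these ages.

31.9184

Step 1: Compute the mean: (4 + 20 + 14 + 3 + 10 + 9 + 5) / 7 = 9.2857
Step 2: Compute squared deviations from the mean:
  (4 - 9.2857)^2 = 27.9388
  (20 - 9.2857)^2 = 114.7959
  (14 - 9.2857)^2 = 22.2245
  (3 - 9.2857)^2 = 39.5102
  (10 - 9.2857)^2 = 0.5102
  (9 - 9.2857)^2 = 0.0816
  (5 - 9.2857)^2 = 18.3673
Step 3: Sum of squared deviations = 223.4286
Step 4: Population variance = 223.4286 / 7 = 31.9184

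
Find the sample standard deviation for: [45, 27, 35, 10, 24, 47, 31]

12.7373

Step 1: Compute the mean: 31.2857
Step 2: Sum of squared deviations from the mean: 973.4286
Step 3: Sample variance = 973.4286 / 6 = 162.2381
Step 4: Standard deviation = sqrt(162.2381) = 12.7373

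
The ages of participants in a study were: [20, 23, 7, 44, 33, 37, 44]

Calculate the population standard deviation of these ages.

12.691

Step 1: Compute the mean: 29.7143
Step 2: Sum of squared deviations from the mean: 1127.4286
Step 3: Population variance = 1127.4286 / 7 = 161.0612
Step 4: Standard deviation = sqrt(161.0612) = 12.691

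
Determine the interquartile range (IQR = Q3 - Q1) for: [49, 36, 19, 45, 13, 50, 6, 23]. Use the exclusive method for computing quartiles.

33.5

Step 1: Sort the data: [6, 13, 19, 23, 36, 45, 49, 50]
Step 2: n = 8
Step 3: Using the exclusive quartile method:
  Q1 = 14.5
  Q2 (median) = 29.5
  Q3 = 48
  IQR = Q3 - Q1 = 48 - 14.5 = 33.5
Step 4: IQR = 33.5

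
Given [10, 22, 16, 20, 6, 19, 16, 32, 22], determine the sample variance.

56.1111

Step 1: Compute the mean: (10 + 22 + 16 + 20 + 6 + 19 + 16 + 32 + 22) / 9 = 18.1111
Step 2: Compute squared deviations from the mean:
  (10 - 18.1111)^2 = 65.7901
  (22 - 18.1111)^2 = 15.1235
  (16 - 18.1111)^2 = 4.4568
  (20 - 18.1111)^2 = 3.5679
  (6 - 18.1111)^2 = 146.679
  (19 - 18.1111)^2 = 0.7901
  (16 - 18.1111)^2 = 4.4568
  (32 - 18.1111)^2 = 192.9012
  (22 - 18.1111)^2 = 15.1235
Step 3: Sum of squared deviations = 448.8889
Step 4: Sample variance = 448.8889 / 8 = 56.1111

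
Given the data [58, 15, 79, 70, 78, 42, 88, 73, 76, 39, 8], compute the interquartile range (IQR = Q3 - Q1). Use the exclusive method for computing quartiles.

39

Step 1: Sort the data: [8, 15, 39, 42, 58, 70, 73, 76, 78, 79, 88]
Step 2: n = 11
Step 3: Using the exclusive quartile method:
  Q1 = 39
  Q2 (median) = 70
  Q3 = 78
  IQR = Q3 - Q1 = 78 - 39 = 39
Step 4: IQR = 39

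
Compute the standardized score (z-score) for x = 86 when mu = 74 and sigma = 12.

1

Step 1: Recall the z-score formula: z = (x - mu) / sigma
Step 2: Substitute values: z = (86 - 74) / 12
Step 3: z = 12 / 12 = 1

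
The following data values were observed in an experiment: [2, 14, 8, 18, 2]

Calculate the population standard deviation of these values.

6.4

Step 1: Compute the mean: 8.8
Step 2: Sum of squared deviations from the mean: 204.8
Step 3: Population variance = 204.8 / 5 = 40.96
Step 4: Standard deviation = sqrt(40.96) = 6.4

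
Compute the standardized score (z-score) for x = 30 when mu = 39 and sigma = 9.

-1

Step 1: Recall the z-score formula: z = (x - mu) / sigma
Step 2: Substitute values: z = (30 - 39) / 9
Step 3: z = -9 / 9 = -1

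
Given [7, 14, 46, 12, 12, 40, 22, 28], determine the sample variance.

203.125

Step 1: Compute the mean: (7 + 14 + 46 + 12 + 12 + 40 + 22 + 28) / 8 = 22.625
Step 2: Compute squared deviations from the mean:
  (7 - 22.625)^2 = 244.1406
  (14 - 22.625)^2 = 74.3906
  (46 - 22.625)^2 = 546.3906
  (12 - 22.625)^2 = 112.8906
  (12 - 22.625)^2 = 112.8906
  (40 - 22.625)^2 = 301.8906
  (22 - 22.625)^2 = 0.3906
  (28 - 22.625)^2 = 28.8906
Step 3: Sum of squared deviations = 1421.875
Step 4: Sample variance = 1421.875 / 7 = 203.125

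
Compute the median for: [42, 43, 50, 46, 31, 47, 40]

43

Step 1: Sort the data in ascending order: [31, 40, 42, 43, 46, 47, 50]
Step 2: The number of values is n = 7.
Step 3: Since n is odd, the median is the middle value at position 4: 43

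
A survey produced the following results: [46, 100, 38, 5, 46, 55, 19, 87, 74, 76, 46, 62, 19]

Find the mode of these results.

46

Step 1: Count the frequency of each value:
  5: appears 1 time(s)
  19: appears 2 time(s)
  38: appears 1 time(s)
  46: appears 3 time(s)
  55: appears 1 time(s)
  62: appears 1 time(s)
  74: appears 1 time(s)
  76: appears 1 time(s)
  87: appears 1 time(s)
  100: appears 1 time(s)
Step 2: The value 46 appears most frequently (3 times).
Step 3: Mode = 46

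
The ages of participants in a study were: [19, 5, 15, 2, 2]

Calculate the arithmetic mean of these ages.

8.6

Step 1: Sum all values: 19 + 5 + 15 + 2 + 2 = 43
Step 2: Count the number of values: n = 5
Step 3: Mean = sum / n = 43 / 5 = 8.6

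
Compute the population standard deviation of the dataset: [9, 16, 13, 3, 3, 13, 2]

5.3414

Step 1: Compute the mean: 8.4286
Step 2: Sum of squared deviations from the mean: 199.7143
Step 3: Population variance = 199.7143 / 7 = 28.5306
Step 4: Standard deviation = sqrt(28.5306) = 5.3414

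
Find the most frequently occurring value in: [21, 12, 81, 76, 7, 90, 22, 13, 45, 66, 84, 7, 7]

7

Step 1: Count the frequency of each value:
  7: appears 3 time(s)
  12: appears 1 time(s)
  13: appears 1 time(s)
  21: appears 1 time(s)
  22: appears 1 time(s)
  45: appears 1 time(s)
  66: appears 1 time(s)
  76: appears 1 time(s)
  81: appears 1 time(s)
  84: appears 1 time(s)
  90: appears 1 time(s)
Step 2: The value 7 appears most frequently (3 times).
Step 3: Mode = 7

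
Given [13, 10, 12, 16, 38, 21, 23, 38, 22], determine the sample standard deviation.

10.4416

Step 1: Compute the mean: 21.4444
Step 2: Sum of squared deviations from the mean: 872.2222
Step 3: Sample variance = 872.2222 / 8 = 109.0278
Step 4: Standard deviation = sqrt(109.0278) = 10.4416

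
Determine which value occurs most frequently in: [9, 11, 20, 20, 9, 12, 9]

9

Step 1: Count the frequency of each value:
  9: appears 3 time(s)
  11: appears 1 time(s)
  12: appears 1 time(s)
  20: appears 2 time(s)
Step 2: The value 9 appears most frequently (3 times).
Step 3: Mode = 9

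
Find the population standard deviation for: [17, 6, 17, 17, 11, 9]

4.4127

Step 1: Compute the mean: 12.8333
Step 2: Sum of squared deviations from the mean: 116.8333
Step 3: Population variance = 116.8333 / 6 = 19.4722
Step 4: Standard deviation = sqrt(19.4722) = 4.4127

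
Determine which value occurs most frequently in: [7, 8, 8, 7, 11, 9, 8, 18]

8

Step 1: Count the frequency of each value:
  7: appears 2 time(s)
  8: appears 3 time(s)
  9: appears 1 time(s)
  11: appears 1 time(s)
  18: appears 1 time(s)
Step 2: The value 8 appears most frequently (3 times).
Step 3: Mode = 8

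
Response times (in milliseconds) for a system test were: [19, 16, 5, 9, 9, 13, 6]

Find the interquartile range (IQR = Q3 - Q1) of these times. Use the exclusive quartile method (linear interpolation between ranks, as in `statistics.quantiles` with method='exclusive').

10

Step 1: Sort the data: [5, 6, 9, 9, 13, 16, 19]
Step 2: n = 7
Step 3: Using the exclusive quartile method:
  Q1 = 6
  Q2 (median) = 9
  Q3 = 16
  IQR = Q3 - Q1 = 16 - 6 = 10
Step 4: IQR = 10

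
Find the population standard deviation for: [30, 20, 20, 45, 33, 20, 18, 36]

9.1754

Step 1: Compute the mean: 27.75
Step 2: Sum of squared deviations from the mean: 673.5
Step 3: Population variance = 673.5 / 8 = 84.1875
Step 4: Standard deviation = sqrt(84.1875) = 9.1754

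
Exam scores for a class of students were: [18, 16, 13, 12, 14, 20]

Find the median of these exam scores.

15

Step 1: Sort the data in ascending order: [12, 13, 14, 16, 18, 20]
Step 2: The number of values is n = 6.
Step 3: Since n is even, the median is the average of positions 3 and 4:
  Median = (14 + 16) / 2 = 15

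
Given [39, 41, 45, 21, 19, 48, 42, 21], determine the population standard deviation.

11.2694

Step 1: Compute the mean: 34.5
Step 2: Sum of squared deviations from the mean: 1016
Step 3: Population variance = 1016 / 8 = 127
Step 4: Standard deviation = sqrt(127) = 11.2694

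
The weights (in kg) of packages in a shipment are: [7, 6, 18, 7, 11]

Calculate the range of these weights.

12

Step 1: Identify the maximum value: max = 18
Step 2: Identify the minimum value: min = 6
Step 3: Range = max - min = 18 - 6 = 12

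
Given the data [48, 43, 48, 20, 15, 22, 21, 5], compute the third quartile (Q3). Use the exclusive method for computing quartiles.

46.75

Step 1: Sort the data: [5, 15, 20, 21, 22, 43, 48, 48]
Step 2: n = 8
Step 3: Using the exclusive quartile method:
  Q1 = 16.25
  Q2 (median) = 21.5
  Q3 = 46.75
  IQR = Q3 - Q1 = 46.75 - 16.25 = 30.5
Step 4: Q3 = 46.75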